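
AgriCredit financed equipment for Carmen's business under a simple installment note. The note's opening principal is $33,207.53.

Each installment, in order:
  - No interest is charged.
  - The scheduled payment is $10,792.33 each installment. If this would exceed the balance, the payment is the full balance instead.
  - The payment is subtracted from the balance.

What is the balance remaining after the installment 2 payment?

# | Opening | Payment | End bal
1 | $33,207.53 | $10,792.33 | $22,415.20
2 | $22,415.20 | $10,792.33 | $11,622.87

$11,622.87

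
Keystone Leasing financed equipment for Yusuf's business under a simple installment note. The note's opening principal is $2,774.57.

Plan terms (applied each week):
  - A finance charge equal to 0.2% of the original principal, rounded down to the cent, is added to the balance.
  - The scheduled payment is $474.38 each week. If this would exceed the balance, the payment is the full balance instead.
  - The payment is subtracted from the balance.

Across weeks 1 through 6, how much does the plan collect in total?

# | Opening | Interest | Payment | End bal
1 | $2,774.57 | $5.54 | $474.38 | $2,305.73
2 | $2,305.73 | $5.54 | $474.38 | $1,836.89
3 | $1,836.89 | $5.54 | $474.38 | $1,368.05
4 | $1,368.05 | $5.54 | $474.38 | $899.21
5 | $899.21 | $5.54 | $474.38 | $430.37
6 | $430.37 | $5.54 | $435.91 | $0.00
Total paid: $2,807.81

$2,807.81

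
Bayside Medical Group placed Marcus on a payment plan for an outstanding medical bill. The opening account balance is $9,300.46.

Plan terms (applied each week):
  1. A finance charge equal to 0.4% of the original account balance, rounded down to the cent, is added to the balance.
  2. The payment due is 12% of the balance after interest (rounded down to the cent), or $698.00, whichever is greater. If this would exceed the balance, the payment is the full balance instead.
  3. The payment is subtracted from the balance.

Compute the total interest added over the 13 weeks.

Week 1: opening $9,300.46; interest $37.20 → $9,337.66; payment $1,120.51; balance $8,217.15
Week 2: opening $8,217.15; interest $37.20 → $8,254.35; payment $990.52; balance $7,263.83
Week 3: opening $7,263.83; interest $37.20 → $7,301.03; payment $876.12; balance $6,424.91
Week 4: opening $6,424.91; interest $37.20 → $6,462.11; payment $775.45; balance $5,686.66
Week 5: opening $5,686.66; interest $37.20 → $5,723.86; payment $698.00; balance $5,025.86
Week 6: opening $5,025.86; interest $37.20 → $5,063.06; payment $698.00; balance $4,365.06
Week 7: opening $4,365.06; interest $37.20 → $4,402.26; payment $698.00; balance $3,704.26
Week 8: opening $3,704.26; interest $37.20 → $3,741.46; payment $698.00; balance $3,043.46
Week 9: opening $3,043.46; interest $37.20 → $3,080.66; payment $698.00; balance $2,382.66
Week 10: opening $2,382.66; interest $37.20 → $2,419.86; payment $698.00; balance $1,721.86
Week 11: opening $1,721.86; interest $37.20 → $1,759.06; payment $698.00; balance $1,061.06
Week 12: opening $1,061.06; interest $37.20 → $1,098.26; payment $698.00; balance $400.26
Week 13: opening $400.26; interest $37.20 → $437.46; payment $437.46; balance $0.00
Total interest: $37.20 + $37.20 + $37.20 + $37.20 + $37.20 + $37.20 + $37.20 + $37.20 + $37.20 + $37.20 + $37.20 + $37.20 + $37.20 = $483.60

$483.60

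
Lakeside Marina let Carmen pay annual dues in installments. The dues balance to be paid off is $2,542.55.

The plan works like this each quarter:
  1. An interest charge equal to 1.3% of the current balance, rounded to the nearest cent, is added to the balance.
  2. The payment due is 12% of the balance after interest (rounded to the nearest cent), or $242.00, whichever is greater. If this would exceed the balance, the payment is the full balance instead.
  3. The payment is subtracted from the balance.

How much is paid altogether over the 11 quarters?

Quarter 1: opening $2,542.55; interest $33.05 → $2,575.60; payment $309.07; balance $2,266.53
Quarter 2: opening $2,266.53; interest $29.46 → $2,295.99; payment $275.52; balance $2,020.47
Quarter 3: opening $2,020.47; interest $26.27 → $2,046.74; payment $245.61; balance $1,801.13
Quarter 4: opening $1,801.13; interest $23.41 → $1,824.54; payment $242.00; balance $1,582.54
Quarter 5: opening $1,582.54; interest $20.57 → $1,603.11; payment $242.00; balance $1,361.11
Quarter 6: opening $1,361.11; interest $17.69 → $1,378.80; payment $242.00; balance $1,136.80
Quarter 7: opening $1,136.80; interest $14.78 → $1,151.58; payment $242.00; balance $909.58
Quarter 8: opening $909.58; interest $11.82 → $921.40; payment $242.00; balance $679.40
Quarter 9: opening $679.40; interest $8.83 → $688.23; payment $242.00; balance $446.23
Quarter 10: opening $446.23; interest $5.80 → $452.03; payment $242.00; balance $210.03
Quarter 11: opening $210.03; interest $2.73 → $212.76; payment $212.76; balance $0.00
Total paid: $2,736.96

$2,736.96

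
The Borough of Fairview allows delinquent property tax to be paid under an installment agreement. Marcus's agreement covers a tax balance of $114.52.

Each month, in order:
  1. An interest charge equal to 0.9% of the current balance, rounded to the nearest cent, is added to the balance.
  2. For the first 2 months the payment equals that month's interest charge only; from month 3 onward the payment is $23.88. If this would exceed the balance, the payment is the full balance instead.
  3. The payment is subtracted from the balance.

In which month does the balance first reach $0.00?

7

Month 1: $114.52 +$1.03 interest = $115.55; pay $1.03 → $114.52
Month 2: $114.52 +$1.03 interest = $115.55; pay $1.03 → $114.52
Month 3: $114.52 +$1.03 interest = $115.55; pay $23.88 → $91.67
Month 4: $91.67 +$0.83 interest = $92.50; pay $23.88 → $68.62
Month 5: $68.62 +$0.62 interest = $69.24; pay $23.88 → $45.36
Month 6: $45.36 +$0.41 interest = $45.77; pay $23.88 → $21.89
Month 7: $21.89 +$0.20 interest = $22.09; pay $22.09 → $0.00
Balance reaches $0.00 in month 7.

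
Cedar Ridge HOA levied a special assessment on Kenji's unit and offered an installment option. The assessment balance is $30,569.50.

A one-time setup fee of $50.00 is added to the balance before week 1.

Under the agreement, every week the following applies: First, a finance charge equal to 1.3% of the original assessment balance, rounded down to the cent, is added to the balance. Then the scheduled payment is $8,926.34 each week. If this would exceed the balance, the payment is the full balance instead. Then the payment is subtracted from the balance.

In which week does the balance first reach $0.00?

Week 1: $30,619.50 +$397.40 interest = $31,016.90; pay $8,926.34 → $22,090.56
Week 2: $22,090.56 +$397.40 interest = $22,487.96; pay $8,926.34 → $13,561.62
Week 3: $13,561.62 +$397.40 interest = $13,959.02; pay $8,926.34 → $5,032.68
Week 4: $5,032.68 +$397.40 interest = $5,430.08; pay $5,430.08 → $0.00
Balance reaches $0.00 in week 4.

4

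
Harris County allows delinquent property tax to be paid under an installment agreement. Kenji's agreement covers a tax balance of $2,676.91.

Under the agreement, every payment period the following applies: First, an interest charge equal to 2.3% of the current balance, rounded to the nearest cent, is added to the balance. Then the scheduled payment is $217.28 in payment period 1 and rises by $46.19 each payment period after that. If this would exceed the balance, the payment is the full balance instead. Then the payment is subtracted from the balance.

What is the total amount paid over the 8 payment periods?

$3,003.20

Payment period 1: $2,676.91 +$61.57 interest = $2,738.48; pay $217.28 → $2,521.20
Payment period 2: $2,521.20 +$57.99 interest = $2,579.19; pay $263.47 → $2,315.72
Payment period 3: $2,315.72 +$53.26 interest = $2,368.98; pay $309.66 → $2,059.32
Payment period 4: $2,059.32 +$47.36 interest = $2,106.68; pay $355.85 → $1,750.83
Payment period 5: $1,750.83 +$40.27 interest = $1,791.10; pay $402.04 → $1,389.06
Payment period 6: $1,389.06 +$31.95 interest = $1,421.01; pay $448.23 → $972.78
Payment period 7: $972.78 +$22.37 interest = $995.15; pay $494.42 → $500.73
Payment period 8: $500.73 +$11.52 interest = $512.25; pay $512.25 → $0.00
Total paid: $3,003.20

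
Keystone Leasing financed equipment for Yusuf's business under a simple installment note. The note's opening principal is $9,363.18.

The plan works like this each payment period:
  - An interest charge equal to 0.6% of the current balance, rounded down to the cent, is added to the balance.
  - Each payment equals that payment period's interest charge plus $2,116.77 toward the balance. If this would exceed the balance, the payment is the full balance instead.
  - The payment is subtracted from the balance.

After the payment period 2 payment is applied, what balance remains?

Payment period 1: opening $9,363.18; interest $56.17 → $9,419.35; payment $2,172.94; balance $7,246.41
Payment period 2: opening $7,246.41; interest $43.47 → $7,289.88; payment $2,160.24; balance $5,129.64

$5,129.64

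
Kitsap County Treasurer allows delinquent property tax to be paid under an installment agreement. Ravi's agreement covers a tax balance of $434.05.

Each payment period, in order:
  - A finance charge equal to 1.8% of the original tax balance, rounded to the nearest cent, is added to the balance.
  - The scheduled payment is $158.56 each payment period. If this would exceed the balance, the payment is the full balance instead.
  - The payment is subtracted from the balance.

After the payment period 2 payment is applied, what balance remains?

# | Opening | Interest | Payment | End bal
1 | $434.05 | $7.81 | $158.56 | $283.30
2 | $283.30 | $7.81 | $158.56 | $132.55

$132.55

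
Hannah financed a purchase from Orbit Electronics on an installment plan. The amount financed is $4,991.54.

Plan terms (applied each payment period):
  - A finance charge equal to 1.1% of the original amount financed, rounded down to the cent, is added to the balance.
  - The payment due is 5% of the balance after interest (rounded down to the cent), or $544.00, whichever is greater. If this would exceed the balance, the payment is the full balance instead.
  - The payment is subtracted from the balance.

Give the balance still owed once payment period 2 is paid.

$4,013.34

Payment period 1: $4,991.54 +$54.90 interest = $5,046.44; pay $544.00 → $4,502.44
Payment period 2: $4,502.44 +$54.90 interest = $4,557.34; pay $544.00 → $4,013.34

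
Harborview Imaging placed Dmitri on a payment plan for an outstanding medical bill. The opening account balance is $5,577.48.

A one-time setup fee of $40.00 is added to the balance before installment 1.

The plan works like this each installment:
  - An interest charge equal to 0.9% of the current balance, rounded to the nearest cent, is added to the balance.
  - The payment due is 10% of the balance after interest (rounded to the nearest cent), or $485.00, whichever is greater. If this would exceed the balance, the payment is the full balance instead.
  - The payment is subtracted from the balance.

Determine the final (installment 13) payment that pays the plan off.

Installment 1: opening $5,617.48; interest $50.56 → $5,668.04; payment $566.80; balance $5,101.24
Installment 2: opening $5,101.24; interest $45.91 → $5,147.15; payment $514.72; balance $4,632.43
Installment 3: opening $4,632.43; interest $41.69 → $4,674.12; payment $485.00; balance $4,189.12
Installment 4: opening $4,189.12; interest $37.70 → $4,226.82; payment $485.00; balance $3,741.82
Installment 5: opening $3,741.82; interest $33.68 → $3,775.50; payment $485.00; balance $3,290.50
Installment 6: opening $3,290.50; interest $29.61 → $3,320.11; payment $485.00; balance $2,835.11
Installment 7: opening $2,835.11; interest $25.52 → $2,860.63; payment $485.00; balance $2,375.63
Installment 8: opening $2,375.63; interest $21.38 → $2,397.01; payment $485.00; balance $1,912.01
Installment 9: opening $1,912.01; interest $17.21 → $1,929.22; payment $485.00; balance $1,444.22
Installment 10: opening $1,444.22; interest $13.00 → $1,457.22; payment $485.00; balance $972.22
Installment 11: opening $972.22; interest $8.75 → $980.97; payment $485.00; balance $495.97
Installment 12: opening $495.97; interest $4.46 → $500.43; payment $485.00; balance $15.43
Installment 13: opening $15.43; interest $0.14 → $15.57; payment $15.57; balance $0.00

$15.57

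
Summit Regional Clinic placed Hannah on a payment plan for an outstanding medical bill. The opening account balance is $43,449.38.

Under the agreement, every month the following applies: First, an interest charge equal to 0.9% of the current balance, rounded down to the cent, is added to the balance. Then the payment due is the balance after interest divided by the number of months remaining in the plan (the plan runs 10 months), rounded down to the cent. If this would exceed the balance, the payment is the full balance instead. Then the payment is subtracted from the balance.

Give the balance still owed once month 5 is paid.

Month 1: $43,449.38 +$391.04 interest = $43,840.42; pay $4,384.04 → $39,456.38
Month 2: $39,456.38 +$355.10 interest = $39,811.48; pay $4,423.49 → $35,387.99
Month 3: $35,387.99 +$318.49 interest = $35,706.48; pay $4,463.31 → $31,243.17
Month 4: $31,243.17 +$281.18 interest = $31,524.35; pay $4,503.47 → $27,020.88
Month 5: $27,020.88 +$243.18 interest = $27,264.06; pay $4,544.01 → $22,720.05

$22,720.05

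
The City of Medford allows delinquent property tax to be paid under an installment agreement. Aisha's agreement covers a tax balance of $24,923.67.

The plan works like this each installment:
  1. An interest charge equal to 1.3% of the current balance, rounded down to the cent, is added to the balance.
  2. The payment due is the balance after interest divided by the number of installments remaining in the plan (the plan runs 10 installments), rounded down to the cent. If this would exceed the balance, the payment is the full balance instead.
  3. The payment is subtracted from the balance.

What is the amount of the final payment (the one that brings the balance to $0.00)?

# | Opening | Interest | Payment | End bal
1 | $24,923.67 | $324.00 | $2,524.76 | $22,722.91
2 | $22,722.91 | $295.39 | $2,557.58 | $20,460.72
3 | $20,460.72 | $265.98 | $2,590.83 | $18,135.87
4 | $18,135.87 | $235.76 | $2,624.51 | $15,747.12
5 | $15,747.12 | $204.71 | $2,658.63 | $13,293.20
6 | $13,293.20 | $172.81 | $2,693.20 | $10,772.81
7 | $10,772.81 | $140.04 | $2,728.21 | $8,184.64
8 | $8,184.64 | $106.40 | $2,763.68 | $5,527.36
9 | $5,527.36 | $71.85 | $2,799.60 | $2,799.61
10 | $2,799.61 | $36.39 | $2,836.00 | $0.00

$2,836.00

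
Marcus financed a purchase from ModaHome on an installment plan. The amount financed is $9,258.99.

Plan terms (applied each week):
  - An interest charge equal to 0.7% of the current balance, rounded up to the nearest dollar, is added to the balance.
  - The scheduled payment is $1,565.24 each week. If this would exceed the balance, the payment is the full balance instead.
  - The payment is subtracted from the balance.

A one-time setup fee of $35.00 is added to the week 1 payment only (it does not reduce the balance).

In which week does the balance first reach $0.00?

7

Week 1: $9,258.99 +$65.00 interest = $9,323.99; pay $1,565.24 (+ $35.00 fee) → $7,758.75
Week 2: $7,758.75 +$55.00 interest = $7,813.75; pay $1,565.24 → $6,248.51
Week 3: $6,248.51 +$44.00 interest = $6,292.51; pay $1,565.24 → $4,727.27
Week 4: $4,727.27 +$34.00 interest = $4,761.27; pay $1,565.24 → $3,196.03
Week 5: $3,196.03 +$23.00 interest = $3,219.03; pay $1,565.24 → $1,653.79
Week 6: $1,653.79 +$12.00 interest = $1,665.79; pay $1,565.24 → $100.55
Week 7: $100.55 +$1.00 interest = $101.55; pay $101.55 → $0.00
Balance reaches $0.00 in week 7.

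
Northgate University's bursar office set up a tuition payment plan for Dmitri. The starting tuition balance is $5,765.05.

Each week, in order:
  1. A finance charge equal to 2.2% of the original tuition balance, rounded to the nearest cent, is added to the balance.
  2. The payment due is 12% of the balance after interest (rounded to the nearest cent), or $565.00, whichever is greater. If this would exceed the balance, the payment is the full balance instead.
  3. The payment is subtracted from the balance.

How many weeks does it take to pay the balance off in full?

13

Week 1: opening $5,765.05; interest $126.83 → $5,891.88; payment $707.03; balance $5,184.85
Week 2: opening $5,184.85; interest $126.83 → $5,311.68; payment $637.40; balance $4,674.28
Week 3: opening $4,674.28; interest $126.83 → $4,801.11; payment $576.13; balance $4,224.98
Week 4: opening $4,224.98; interest $126.83 → $4,351.81; payment $565.00; balance $3,786.81
Week 5: opening $3,786.81; interest $126.83 → $3,913.64; payment $565.00; balance $3,348.64
Week 6: opening $3,348.64; interest $126.83 → $3,475.47; payment $565.00; balance $2,910.47
Week 7: opening $2,910.47; interest $126.83 → $3,037.30; payment $565.00; balance $2,472.30
Week 8: opening $2,472.30; interest $126.83 → $2,599.13; payment $565.00; balance $2,034.13
Week 9: opening $2,034.13; interest $126.83 → $2,160.96; payment $565.00; balance $1,595.96
Week 10: opening $1,595.96; interest $126.83 → $1,722.79; payment $565.00; balance $1,157.79
Week 11: opening $1,157.79; interest $126.83 → $1,284.62; payment $565.00; balance $719.62
Week 12: opening $719.62; interest $126.83 → $846.45; payment $565.00; balance $281.45
Week 13: opening $281.45; interest $126.83 → $408.28; payment $408.28; balance $0.00
Balance reaches $0.00 in week 13.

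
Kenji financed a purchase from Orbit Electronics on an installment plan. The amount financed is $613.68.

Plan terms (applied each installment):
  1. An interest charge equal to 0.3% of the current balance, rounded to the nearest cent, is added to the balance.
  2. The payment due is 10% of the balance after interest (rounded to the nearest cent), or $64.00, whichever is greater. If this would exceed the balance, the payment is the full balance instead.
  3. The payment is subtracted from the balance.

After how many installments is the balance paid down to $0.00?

10

Installment 1: opening $613.68; interest $1.84 → $615.52; payment $64.00; balance $551.52
Installment 2: opening $551.52; interest $1.65 → $553.17; payment $64.00; balance $489.17
Installment 3: opening $489.17; interest $1.47 → $490.64; payment $64.00; balance $426.64
Installment 4: opening $426.64; interest $1.28 → $427.92; payment $64.00; balance $363.92
Installment 5: opening $363.92; interest $1.09 → $365.01; payment $64.00; balance $301.01
Installment 6: opening $301.01; interest $0.90 → $301.91; payment $64.00; balance $237.91
Installment 7: opening $237.91; interest $0.71 → $238.62; payment $64.00; balance $174.62
Installment 8: opening $174.62; interest $0.52 → $175.14; payment $64.00; balance $111.14
Installment 9: opening $111.14; interest $0.33 → $111.47; payment $64.00; balance $47.47
Installment 10: opening $47.47; interest $0.14 → $47.61; payment $47.61; balance $0.00
Balance reaches $0.00 in installment 10.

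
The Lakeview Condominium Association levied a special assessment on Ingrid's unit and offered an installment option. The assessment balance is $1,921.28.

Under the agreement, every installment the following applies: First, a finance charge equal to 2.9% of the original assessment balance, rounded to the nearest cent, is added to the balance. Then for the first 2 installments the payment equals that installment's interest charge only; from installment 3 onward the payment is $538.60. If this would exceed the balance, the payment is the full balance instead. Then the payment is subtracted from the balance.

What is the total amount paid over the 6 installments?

$2,255.60

# | Opening | Interest | Payment | End bal
1 | $1,921.28 | $55.72 | $55.72 | $1,921.28
2 | $1,921.28 | $55.72 | $55.72 | $1,921.28
3 | $1,921.28 | $55.72 | $538.60 | $1,438.40
4 | $1,438.40 | $55.72 | $538.60 | $955.52
5 | $955.52 | $55.72 | $538.60 | $472.64
6 | $472.64 | $55.72 | $528.36 | $0.00
Total paid: $2,255.60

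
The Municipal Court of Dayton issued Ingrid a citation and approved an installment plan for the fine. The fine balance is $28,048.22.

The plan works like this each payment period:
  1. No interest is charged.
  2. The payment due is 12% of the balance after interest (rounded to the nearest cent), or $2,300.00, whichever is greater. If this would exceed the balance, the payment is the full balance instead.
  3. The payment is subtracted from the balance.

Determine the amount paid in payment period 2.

$2,961.89

Payment period 1: $28,048.22 − $3,365.79 → $24,682.43
Payment period 2: $24,682.43 − $2,961.89 → $21,720.54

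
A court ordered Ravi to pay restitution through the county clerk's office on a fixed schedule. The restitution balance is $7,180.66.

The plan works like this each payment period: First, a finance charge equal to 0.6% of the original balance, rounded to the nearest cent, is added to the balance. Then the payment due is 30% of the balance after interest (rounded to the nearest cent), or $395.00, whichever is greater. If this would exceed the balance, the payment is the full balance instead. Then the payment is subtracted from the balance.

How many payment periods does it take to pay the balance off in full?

9

Payment period 1: opening $7,180.66; interest $43.08 → $7,223.74; payment $2,167.12; balance $5,056.62
Payment period 2: opening $5,056.62; interest $43.08 → $5,099.70; payment $1,529.91; balance $3,569.79
Payment period 3: opening $3,569.79; interest $43.08 → $3,612.87; payment $1,083.86; balance $2,529.01
Payment period 4: opening $2,529.01; interest $43.08 → $2,572.09; payment $771.63; balance $1,800.46
Payment period 5: opening $1,800.46; interest $43.08 → $1,843.54; payment $553.06; balance $1,290.48
Payment period 6: opening $1,290.48; interest $43.08 → $1,333.56; payment $400.07; balance $933.49
Payment period 7: opening $933.49; interest $43.08 → $976.57; payment $395.00; balance $581.57
Payment period 8: opening $581.57; interest $43.08 → $624.65; payment $395.00; balance $229.65
Payment period 9: opening $229.65; interest $43.08 → $272.73; payment $272.73; balance $0.00
Balance reaches $0.00 in payment period 9.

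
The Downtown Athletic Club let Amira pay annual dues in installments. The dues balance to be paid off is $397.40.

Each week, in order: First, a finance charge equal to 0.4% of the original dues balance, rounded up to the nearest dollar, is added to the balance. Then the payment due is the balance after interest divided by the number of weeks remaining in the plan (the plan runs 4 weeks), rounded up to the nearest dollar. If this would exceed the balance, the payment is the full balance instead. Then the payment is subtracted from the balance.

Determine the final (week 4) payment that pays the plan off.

Week 1: $397.40 +$2.00 interest = $399.40; pay $100.00 → $299.40
Week 2: $299.40 +$2.00 interest = $301.40; pay $101.00 → $200.40
Week 3: $200.40 +$2.00 interest = $202.40; pay $102.00 → $100.40
Week 4: $100.40 +$2.00 interest = $102.40; pay $102.40 → $0.00

$102.40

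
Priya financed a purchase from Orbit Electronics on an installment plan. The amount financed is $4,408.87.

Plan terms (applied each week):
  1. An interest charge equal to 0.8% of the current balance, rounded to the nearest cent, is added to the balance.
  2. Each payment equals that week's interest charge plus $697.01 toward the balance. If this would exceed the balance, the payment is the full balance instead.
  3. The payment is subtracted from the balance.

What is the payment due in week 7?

Week 1: $4,408.87 +$35.27 interest = $4,444.14; pay $732.28 → $3,711.86
Week 2: $3,711.86 +$29.69 interest = $3,741.55; pay $726.70 → $3,014.85
Week 3: $3,014.85 +$24.12 interest = $3,038.97; pay $721.13 → $2,317.84
Week 4: $2,317.84 +$18.54 interest = $2,336.38; pay $715.55 → $1,620.83
Week 5: $1,620.83 +$12.97 interest = $1,633.80; pay $709.98 → $923.82
Week 6: $923.82 +$7.39 interest = $931.21; pay $704.40 → $226.81
Week 7: $226.81 +$1.81 interest = $228.62; pay $228.62 → $0.00

$228.62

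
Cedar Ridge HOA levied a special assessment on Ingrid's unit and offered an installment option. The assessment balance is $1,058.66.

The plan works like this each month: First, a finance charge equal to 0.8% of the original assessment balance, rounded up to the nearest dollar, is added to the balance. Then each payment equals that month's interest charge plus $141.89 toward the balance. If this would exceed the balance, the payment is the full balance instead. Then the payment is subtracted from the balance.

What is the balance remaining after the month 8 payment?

# | Opening | Interest | Payment | End bal
1 | $1,058.66 | $9.00 | $150.89 | $916.77
2 | $916.77 | $9.00 | $150.89 | $774.88
3 | $774.88 | $9.00 | $150.89 | $632.99
4 | $632.99 | $9.00 | $150.89 | $491.10
5 | $491.10 | $9.00 | $150.89 | $349.21
6 | $349.21 | $9.00 | $150.89 | $207.32
7 | $207.32 | $9.00 | $150.89 | $65.43
8 | $65.43 | $9.00 | $74.43 | $0.00

$0.00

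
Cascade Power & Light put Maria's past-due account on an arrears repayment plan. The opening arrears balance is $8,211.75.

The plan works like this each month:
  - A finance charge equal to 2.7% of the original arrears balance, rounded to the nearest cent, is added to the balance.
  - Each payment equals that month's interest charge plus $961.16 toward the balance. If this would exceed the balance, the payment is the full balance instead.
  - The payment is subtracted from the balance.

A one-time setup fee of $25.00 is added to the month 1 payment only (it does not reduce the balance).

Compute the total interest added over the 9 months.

# | Opening | Interest | Payment | Fee | End bal
1 | $8,211.75 | $221.72 | $1,182.88 | $25.00 | $7,250.59
2 | $7,250.59 | $221.72 | $1,182.88 | — | $6,289.43
3 | $6,289.43 | $221.72 | $1,182.88 | — | $5,328.27
4 | $5,328.27 | $221.72 | $1,182.88 | — | $4,367.11
5 | $4,367.11 | $221.72 | $1,182.88 | — | $3,405.95
6 | $3,405.95 | $221.72 | $1,182.88 | — | $2,444.79
7 | $2,444.79 | $221.72 | $1,182.88 | — | $1,483.63
8 | $1,483.63 | $221.72 | $1,182.88 | — | $522.47
9 | $522.47 | $221.72 | $744.19 | — | $0.00
Total interest: $221.72 + $221.72 + $221.72 + $221.72 + $221.72 + $221.72 + $221.72 + $221.72 + $221.72 = $1,995.48

$1,995.48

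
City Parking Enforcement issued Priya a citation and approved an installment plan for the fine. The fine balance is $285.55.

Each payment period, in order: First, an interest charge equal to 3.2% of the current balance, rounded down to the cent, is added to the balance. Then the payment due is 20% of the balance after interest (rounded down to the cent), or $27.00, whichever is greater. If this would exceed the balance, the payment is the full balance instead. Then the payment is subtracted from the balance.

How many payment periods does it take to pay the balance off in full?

Payment period 1: opening $285.55; interest $9.13 → $294.68; payment $58.93; balance $235.75
Payment period 2: opening $235.75; interest $7.54 → $243.29; payment $48.65; balance $194.64
Payment period 3: opening $194.64; interest $6.22 → $200.86; payment $40.17; balance $160.69
Payment period 4: opening $160.69; interest $5.14 → $165.83; payment $33.16; balance $132.67
Payment period 5: opening $132.67; interest $4.24 → $136.91; payment $27.38; balance $109.53
Payment period 6: opening $109.53; interest $3.50 → $113.03; payment $27.00; balance $86.03
Payment period 7: opening $86.03; interest $2.75 → $88.78; payment $27.00; balance $61.78
Payment period 8: opening $61.78; interest $1.97 → $63.75; payment $27.00; balance $36.75
Payment period 9: opening $36.75; interest $1.17 → $37.92; payment $27.00; balance $10.92
Payment period 10: opening $10.92; interest $0.34 → $11.26; payment $11.26; balance $0.00
Balance reaches $0.00 in payment period 10.

10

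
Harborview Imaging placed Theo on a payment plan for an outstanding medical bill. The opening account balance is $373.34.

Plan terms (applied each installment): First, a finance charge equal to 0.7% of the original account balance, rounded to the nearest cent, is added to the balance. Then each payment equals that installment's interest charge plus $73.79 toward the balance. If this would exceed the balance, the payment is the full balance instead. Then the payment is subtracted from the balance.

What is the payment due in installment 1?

$76.40

Installment 1: opening $373.34; interest $2.61 → $375.95; payment $76.40; balance $299.55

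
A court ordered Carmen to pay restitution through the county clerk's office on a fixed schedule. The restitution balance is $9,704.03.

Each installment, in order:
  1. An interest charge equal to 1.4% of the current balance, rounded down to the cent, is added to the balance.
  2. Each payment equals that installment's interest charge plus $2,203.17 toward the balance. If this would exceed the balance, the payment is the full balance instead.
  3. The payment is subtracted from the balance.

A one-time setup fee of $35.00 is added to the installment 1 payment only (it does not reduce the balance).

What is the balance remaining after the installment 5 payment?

$0.00

Installment 1: $9,704.03 +$135.85 interest = $9,839.88; pay $2,339.02 (+ $35.00 fee) → $7,500.86
Installment 2: $7,500.86 +$105.01 interest = $7,605.87; pay $2,308.18 → $5,297.69
Installment 3: $5,297.69 +$74.16 interest = $5,371.85; pay $2,277.33 → $3,094.52
Installment 4: $3,094.52 +$43.32 interest = $3,137.84; pay $2,246.49 → $891.35
Installment 5: $891.35 +$12.47 interest = $903.82; pay $903.82 → $0.00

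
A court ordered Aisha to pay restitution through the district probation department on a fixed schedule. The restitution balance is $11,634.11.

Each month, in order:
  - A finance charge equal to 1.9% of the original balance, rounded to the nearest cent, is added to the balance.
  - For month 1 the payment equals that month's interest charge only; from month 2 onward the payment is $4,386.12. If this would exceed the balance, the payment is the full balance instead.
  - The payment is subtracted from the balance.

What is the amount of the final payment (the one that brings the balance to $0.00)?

Month 1: opening $11,634.11; interest $221.05 → $11,855.16; payment $221.05; balance $11,634.11
Month 2: opening $11,634.11; interest $221.05 → $11,855.16; payment $4,386.12; balance $7,469.04
Month 3: opening $7,469.04; interest $221.05 → $7,690.09; payment $4,386.12; balance $3,303.97
Month 4: opening $3,303.97; interest $221.05 → $3,525.02; payment $3,525.02; balance $0.00

$3,525.02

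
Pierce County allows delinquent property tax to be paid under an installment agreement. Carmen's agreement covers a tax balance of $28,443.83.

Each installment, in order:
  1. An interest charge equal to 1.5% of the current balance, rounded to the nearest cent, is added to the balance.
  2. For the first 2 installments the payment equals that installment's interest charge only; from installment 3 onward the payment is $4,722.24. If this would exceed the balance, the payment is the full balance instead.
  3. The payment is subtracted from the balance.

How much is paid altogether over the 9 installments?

$30,896.30

# | Opening | Interest | Payment | End bal
1 | $28,443.83 | $426.66 | $426.66 | $28,443.83
2 | $28,443.83 | $426.66 | $426.66 | $28,443.83
3 | $28,443.83 | $426.66 | $4,722.24 | $24,148.25
4 | $24,148.25 | $362.22 | $4,722.24 | $19,788.23
5 | $19,788.23 | $296.82 | $4,722.24 | $15,362.81
6 | $15,362.81 | $230.44 | $4,722.24 | $10,871.01
7 | $10,871.01 | $163.07 | $4,722.24 | $6,311.84
8 | $6,311.84 | $94.68 | $4,722.24 | $1,684.28
9 | $1,684.28 | $25.26 | $1,709.54 | $0.00
Total paid: $30,896.30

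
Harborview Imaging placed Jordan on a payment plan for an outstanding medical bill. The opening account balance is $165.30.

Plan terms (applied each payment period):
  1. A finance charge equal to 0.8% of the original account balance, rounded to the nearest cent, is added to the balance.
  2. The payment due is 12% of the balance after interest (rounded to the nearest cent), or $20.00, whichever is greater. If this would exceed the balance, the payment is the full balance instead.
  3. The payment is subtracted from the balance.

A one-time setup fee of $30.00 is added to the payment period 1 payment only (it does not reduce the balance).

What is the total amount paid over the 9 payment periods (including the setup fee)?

$207.18

Payment period 1: $165.30 +$1.32 interest = $166.62; pay $20.00 (+ $30.00 fee) → $146.62
Payment period 2: $146.62 +$1.32 interest = $147.94; pay $20.00 → $127.94
Payment period 3: $127.94 +$1.32 interest = $129.26; pay $20.00 → $109.26
Payment period 4: $109.26 +$1.32 interest = $110.58; pay $20.00 → $90.58
Payment period 5: $90.58 +$1.32 interest = $91.90; pay $20.00 → $71.90
Payment period 6: $71.90 +$1.32 interest = $73.22; pay $20.00 → $53.22
Payment period 7: $53.22 +$1.32 interest = $54.54; pay $20.00 → $34.54
Payment period 8: $34.54 +$1.32 interest = $35.86; pay $20.00 → $15.86
Payment period 9: $15.86 +$1.32 interest = $17.18; pay $17.18 → $0.00
Total paid: $207.18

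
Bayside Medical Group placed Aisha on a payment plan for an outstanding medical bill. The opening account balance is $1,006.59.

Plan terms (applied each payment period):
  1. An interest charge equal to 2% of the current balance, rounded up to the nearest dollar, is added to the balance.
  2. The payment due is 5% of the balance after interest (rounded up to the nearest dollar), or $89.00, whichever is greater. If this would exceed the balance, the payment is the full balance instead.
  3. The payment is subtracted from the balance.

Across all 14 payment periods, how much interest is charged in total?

$154.00

Payment period 1: opening $1,006.59; interest $21.00 → $1,027.59; payment $89.00; balance $938.59
Payment period 2: opening $938.59; interest $19.00 → $957.59; payment $89.00; balance $868.59
Payment period 3: opening $868.59; interest $18.00 → $886.59; payment $89.00; balance $797.59
Payment period 4: opening $797.59; interest $16.00 → $813.59; payment $89.00; balance $724.59
Payment period 5: opening $724.59; interest $15.00 → $739.59; payment $89.00; balance $650.59
Payment period 6: opening $650.59; interest $14.00 → $664.59; payment $89.00; balance $575.59
Payment period 7: opening $575.59; interest $12.00 → $587.59; payment $89.00; balance $498.59
Payment period 8: opening $498.59; interest $10.00 → $508.59; payment $89.00; balance $419.59
Payment period 9: opening $419.59; interest $9.00 → $428.59; payment $89.00; balance $339.59
Payment period 10: opening $339.59; interest $7.00 → $346.59; payment $89.00; balance $257.59
Payment period 11: opening $257.59; interest $6.00 → $263.59; payment $89.00; balance $174.59
Payment period 12: opening $174.59; interest $4.00 → $178.59; payment $89.00; balance $89.59
Payment period 13: opening $89.59; interest $2.00 → $91.59; payment $89.00; balance $2.59
Payment period 14: opening $2.59; interest $1.00 → $3.59; payment $3.59; balance $0.00
Total interest: $21.00 + $19.00 + $18.00 + $16.00 + $15.00 + $14.00 + $12.00 + $10.00 + $9.00 + $7.00 + $6.00 + $4.00 + $2.00 + $1.00 = $154.00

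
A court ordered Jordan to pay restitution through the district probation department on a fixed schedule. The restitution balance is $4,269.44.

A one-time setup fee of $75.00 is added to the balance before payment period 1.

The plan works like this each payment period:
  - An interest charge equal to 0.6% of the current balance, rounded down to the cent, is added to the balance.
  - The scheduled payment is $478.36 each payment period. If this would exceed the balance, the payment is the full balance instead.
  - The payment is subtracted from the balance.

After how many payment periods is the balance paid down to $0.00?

Payment period 1: $4,344.44 +$26.06 interest = $4,370.50; pay $478.36 → $3,892.14
Payment period 2: $3,892.14 +$23.35 interest = $3,915.49; pay $478.36 → $3,437.13
Payment period 3: $3,437.13 +$20.62 interest = $3,457.75; pay $478.36 → $2,979.39
Payment period 4: $2,979.39 +$17.87 interest = $2,997.26; pay $478.36 → $2,518.90
Payment period 5: $2,518.90 +$15.11 interest = $2,534.01; pay $478.36 → $2,055.65
Payment period 6: $2,055.65 +$12.33 interest = $2,067.98; pay $478.36 → $1,589.62
Payment period 7: $1,589.62 +$9.53 interest = $1,599.15; pay $478.36 → $1,120.79
Payment period 8: $1,120.79 +$6.72 interest = $1,127.51; pay $478.36 → $649.15
Payment period 9: $649.15 +$3.89 interest = $653.04; pay $478.36 → $174.68
Payment period 10: $174.68 +$1.04 interest = $175.72; pay $175.72 → $0.00
Balance reaches $0.00 in payment period 10.

10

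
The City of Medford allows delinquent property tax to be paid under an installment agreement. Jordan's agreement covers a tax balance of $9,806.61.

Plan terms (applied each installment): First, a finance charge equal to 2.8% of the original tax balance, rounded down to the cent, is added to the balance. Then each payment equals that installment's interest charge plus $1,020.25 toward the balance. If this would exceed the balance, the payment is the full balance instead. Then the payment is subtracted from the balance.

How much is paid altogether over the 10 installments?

$12,552.41

# | Opening | Interest | Payment | End bal
1 | $9,806.61 | $274.58 | $1,294.83 | $8,786.36
2 | $8,786.36 | $274.58 | $1,294.83 | $7,766.11
3 | $7,766.11 | $274.58 | $1,294.83 | $6,745.86
4 | $6,745.86 | $274.58 | $1,294.83 | $5,725.61
5 | $5,725.61 | $274.58 | $1,294.83 | $4,705.36
6 | $4,705.36 | $274.58 | $1,294.83 | $3,685.11
7 | $3,685.11 | $274.58 | $1,294.83 | $2,664.86
8 | $2,664.86 | $274.58 | $1,294.83 | $1,644.61
9 | $1,644.61 | $274.58 | $1,294.83 | $624.36
10 | $624.36 | $274.58 | $898.94 | $0.00
Total paid: $12,552.41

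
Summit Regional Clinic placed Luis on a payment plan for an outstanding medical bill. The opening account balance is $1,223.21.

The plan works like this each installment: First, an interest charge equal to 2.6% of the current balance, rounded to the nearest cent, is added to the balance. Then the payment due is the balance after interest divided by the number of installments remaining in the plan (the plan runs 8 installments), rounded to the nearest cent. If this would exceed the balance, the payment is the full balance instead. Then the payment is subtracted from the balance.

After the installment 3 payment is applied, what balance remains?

# | Opening | Interest | Payment | End bal
1 | $1,223.21 | $31.80 | $156.88 | $1,098.13
2 | $1,098.13 | $28.55 | $160.95 | $965.73
3 | $965.73 | $25.11 | $165.14 | $825.70

$825.70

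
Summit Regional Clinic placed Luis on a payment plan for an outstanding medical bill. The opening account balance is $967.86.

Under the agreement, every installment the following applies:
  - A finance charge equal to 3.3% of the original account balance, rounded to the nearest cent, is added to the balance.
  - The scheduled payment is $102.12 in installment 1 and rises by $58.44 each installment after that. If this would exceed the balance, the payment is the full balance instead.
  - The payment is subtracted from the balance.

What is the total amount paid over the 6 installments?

$1,159.50

Installment 1: opening $967.86; interest $31.94 → $999.80; payment $102.12; balance $897.68
Installment 2: opening $897.68; interest $31.94 → $929.62; payment $160.56; balance $769.06
Installment 3: opening $769.06; interest $31.94 → $801.00; payment $219.00; balance $582.00
Installment 4: opening $582.00; interest $31.94 → $613.94; payment $277.44; balance $336.50
Installment 5: opening $336.50; interest $31.94 → $368.44; payment $335.88; balance $32.56
Installment 6: opening $32.56; interest $31.94 → $64.50; payment $64.50; balance $0.00
Total paid: $1,159.50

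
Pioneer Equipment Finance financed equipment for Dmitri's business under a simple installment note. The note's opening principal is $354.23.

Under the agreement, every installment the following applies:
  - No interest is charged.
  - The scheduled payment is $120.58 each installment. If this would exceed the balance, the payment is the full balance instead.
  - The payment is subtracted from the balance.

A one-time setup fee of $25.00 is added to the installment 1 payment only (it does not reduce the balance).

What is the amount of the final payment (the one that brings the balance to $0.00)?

$113.07

# | Opening | Payment | Fee | End bal
1 | $354.23 | $120.58 | $25.00 | $233.65
2 | $233.65 | $120.58 | — | $113.07
3 | $113.07 | $113.07 | — | $0.00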